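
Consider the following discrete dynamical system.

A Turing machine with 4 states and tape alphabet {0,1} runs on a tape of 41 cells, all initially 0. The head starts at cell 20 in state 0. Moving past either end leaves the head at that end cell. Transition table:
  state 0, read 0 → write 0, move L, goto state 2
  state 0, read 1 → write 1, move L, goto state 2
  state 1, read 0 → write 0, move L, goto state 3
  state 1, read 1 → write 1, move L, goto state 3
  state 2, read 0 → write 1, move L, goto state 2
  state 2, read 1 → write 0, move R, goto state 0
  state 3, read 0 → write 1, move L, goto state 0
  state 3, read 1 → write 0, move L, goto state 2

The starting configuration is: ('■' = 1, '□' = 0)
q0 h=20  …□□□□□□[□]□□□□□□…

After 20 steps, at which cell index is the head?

step 0: q0 h=20  …□□□□□□[□]□□□□□□…
step 1: q2 h=19  …□□□□□□[□]□□□□□□…
step 2: q2 h=18  …□□□□□□[□]■□□□□□…
step 3: q2 h=17  …□□□□□□[□]■■□□□□…
step 4: q2 h=16  …□□□□□□[□]■■■□□□…
step 5: q2 h=15  …□□□□□□[□]■■■■□□…
step 6: q2 h=14  …□□□□□□[□]■■■■■□…
step 7: q2 h=13  …□□□□□□[□]■■■■■■…
step 8: q2 h=12  …□□□□□□[□]■■■■■■…
step 9: q2 h=11  …□□□□□□[□]■■■■■■…
step 10: q2 h=10  …□□□□□□[□]■■■■■■…
step 11: q2 h= 9  …□□□□□□[□]■■■■■■…
step 12: q2 h= 8  …□□□□□□[□]■■■■■■…
step 13: q2 h= 7  …□□□□□□[□]■■■■■■…
step 14: q2 h= 6  |□□□□□□[□]■■■■■■…
step 15: q2 h= 5  |□□□□□[□]■■■■■■…
step 16: q2 h= 4  |□□□□[□]■■■■■■…
step 17: q2 h= 3  |□□□[□]■■■■■■…
step 18: q2 h= 2  |□□[□]■■■■■■…
step 19: q2 h= 1  |□[□]■■■■■■…
step 20: q2 h= 0  |[□]■■■■■■…

0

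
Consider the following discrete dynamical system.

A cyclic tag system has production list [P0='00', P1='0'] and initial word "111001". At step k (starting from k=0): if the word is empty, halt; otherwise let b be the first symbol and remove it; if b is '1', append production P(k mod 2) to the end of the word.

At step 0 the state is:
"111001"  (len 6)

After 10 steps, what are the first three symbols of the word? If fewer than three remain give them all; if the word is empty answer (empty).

t=0: "111001"  (len 6)
t=1: "1100100"  (len 7)
t=2: "1001000"  (len 7)
t=3: "00100000"  (len 8)
t=4: "0100000"  (len 7)
t=5: "100000"  (len 6)
t=6: "000000"  (len 6)
t=7: "00000"  (len 5)
t=8: "0000"  (len 4)
t=9: "000"  (len 3)
t=10: "00"  (len 2)

00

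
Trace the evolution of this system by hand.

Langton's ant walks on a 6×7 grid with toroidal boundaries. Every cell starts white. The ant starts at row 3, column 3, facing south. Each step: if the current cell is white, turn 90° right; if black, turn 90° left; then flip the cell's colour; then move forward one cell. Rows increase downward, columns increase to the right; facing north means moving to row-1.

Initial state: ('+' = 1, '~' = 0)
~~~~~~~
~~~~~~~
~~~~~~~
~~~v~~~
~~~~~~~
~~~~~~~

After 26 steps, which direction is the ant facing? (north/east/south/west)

step 0: ~~~~~~~
~~~~~~~
~~~~~~~
~~~v~~~
~~~~~~~
~~~~~~~
step 1: ~~~~~~~
~~~~~~~
~~~~~~~
~~<+~~~
~~~~~~~
~~~~~~~
step 2: ~~~~~~~
~~~~~~~
~~^~~~~
~~++~~~
~~~~~~~
~~~~~~~
step 3: ~~~~~~~
~~~~~~~
~~+>~~~
~~++~~~
~~~~~~~
~~~~~~~
step 4: ~~~~~~~
~~~~~~~
~~++~~~
~~+v~~~
~~~~~~~
~~~~~~~
step 5: ~~~~~~~
~~~~~~~
~~++~~~
~~+~>~~
~~~~~~~
~~~~~~~
step 6: ~~~~~~~
~~~~~~~
~~++~~~
~~+~+~~
~~~~v~~
~~~~~~~
step 7: ~~~~~~~
~~~~~~~
~~++~~~
~~+~+~~
~~~<+~~
~~~~~~~
step 8: ~~~~~~~
~~~~~~~
~~++~~~
~~+^+~~
~~~++~~
~~~~~~~
step 9: ~~~~~~~
~~~~~~~
~~++~~~
~~++>~~
~~~++~~
~~~~~~~
step 10: ~~~~~~~
~~~~~~~
~~++^~~
~~++~~~
~~~++~~
~~~~~~~
step 11: ~~~~~~~
~~~~~~~
~~+++>~
~~++~~~
~~~++~~
~~~~~~~
step 12: ~~~~~~~
~~~~~~~
~~++++~
~~++~v~
~~~++~~
~~~~~~~
step 13: ~~~~~~~
~~~~~~~
~~++++~
~~++<+~
~~~++~~
~~~~~~~
step 14: ~~~~~~~
~~~~~~~
~~++^+~
~~++++~
~~~++~~
~~~~~~~
step 15: ~~~~~~~
~~~~~~~
~~+<~+~
~~++++~
~~~++~~
~~~~~~~
step 16: ~~~~~~~
~~~~~~~
~~+~~+~
~~+v++~
~~~++~~
~~~~~~~
step 17: ~~~~~~~
~~~~~~~
~~+~~+~
~~+~>+~
~~~++~~
~~~~~~~
step 18: ~~~~~~~
~~~~~~~
~~+~^+~
~~+~~+~
~~~++~~
~~~~~~~
step 19: ~~~~~~~
~~~~~~~
~~+~+>~
~~+~~+~
~~~++~~
~~~~~~~
step 20: ~~~~~~~
~~~~~^~
~~+~+~~
~~+~~+~
~~~++~~
~~~~~~~
step 21: ~~~~~~~
~~~~~+>
~~+~+~~
~~+~~+~
~~~++~~
~~~~~~~
step 22: ~~~~~~~
~~~~~++
~~+~+~v
~~+~~+~
~~~++~~
~~~~~~~
step 23: ~~~~~~~
~~~~~++
~~+~+<+
~~+~~+~
~~~++~~
~~~~~~~
step 24: ~~~~~~~
~~~~~^+
~~+~+++
~~+~~+~
~~~++~~
~~~~~~~
step 25: ~~~~~~~
~~~~<~+
~~+~+++
~~+~~+~
~~~++~~
~~~~~~~
step 26: ~~~~^~~
~~~~+~+
~~+~+++
~~+~~+~
~~~++~~
~~~~~~~

north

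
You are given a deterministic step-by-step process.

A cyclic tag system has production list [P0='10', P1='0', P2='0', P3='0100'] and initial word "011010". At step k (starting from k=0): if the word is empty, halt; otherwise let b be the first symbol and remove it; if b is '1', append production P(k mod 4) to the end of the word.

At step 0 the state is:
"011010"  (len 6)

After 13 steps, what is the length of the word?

step 0: "011010"  (len 6)
step 1: "11010"  (len 5)
step 2: "10100"  (len 5)
step 3: "01000"  (len 5)
step 4: "1000"  (len 4)
step 5: "00010"  (len 5)
step 6: "0010"  (len 4)
step 7: "010"  (len 3)
step 8: "10"  (len 2)
step 9: "010"  (len 3)
step 10: "10"  (len 2)
step 11: "00"  (len 2)
step 12: "0"  (len 1)
step 13: (halted — word empty)

0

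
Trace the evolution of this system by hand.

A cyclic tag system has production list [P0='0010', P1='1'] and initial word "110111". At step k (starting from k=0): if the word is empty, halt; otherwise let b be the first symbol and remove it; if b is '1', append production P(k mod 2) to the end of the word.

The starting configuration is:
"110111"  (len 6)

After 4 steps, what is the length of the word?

step 0: "110111"  (len 6)
step 1: "101110010"  (len 9)
step 2: "011100101"  (len 9)
step 3: "11100101"  (len 8)
step 4: "11001011"  (len 8)

8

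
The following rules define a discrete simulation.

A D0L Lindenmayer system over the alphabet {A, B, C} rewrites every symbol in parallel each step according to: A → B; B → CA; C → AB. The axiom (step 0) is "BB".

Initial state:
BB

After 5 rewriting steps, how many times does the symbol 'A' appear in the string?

10

t=0: BB
t=1: CACA
t=2: ABBABB
t=3: BCACABCACA
t=4: CAABBABBCAABBABB
t=5: ABBBCACABCACAABBBCACABCACA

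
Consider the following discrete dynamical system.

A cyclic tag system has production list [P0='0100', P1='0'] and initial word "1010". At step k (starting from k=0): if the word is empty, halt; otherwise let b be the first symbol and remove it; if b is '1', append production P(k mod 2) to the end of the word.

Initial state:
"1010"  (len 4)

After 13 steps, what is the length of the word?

gen 0: "1010"  (len 4)
gen 1: "0100100"  (len 7)
gen 2: "100100"  (len 6)
gen 3: "001000100"  (len 9)
gen 4: "01000100"  (len 8)
gen 5: "1000100"  (len 7)
gen 6: "0001000"  (len 7)
gen 7: "001000"  (len 6)
gen 8: "01000"  (len 5)
gen 9: "1000"  (len 4)
gen 10: "0000"  (len 4)
gen 11: "000"  (len 3)
gen 12: "00"  (len 2)
gen 13: "0"  (len 1)

1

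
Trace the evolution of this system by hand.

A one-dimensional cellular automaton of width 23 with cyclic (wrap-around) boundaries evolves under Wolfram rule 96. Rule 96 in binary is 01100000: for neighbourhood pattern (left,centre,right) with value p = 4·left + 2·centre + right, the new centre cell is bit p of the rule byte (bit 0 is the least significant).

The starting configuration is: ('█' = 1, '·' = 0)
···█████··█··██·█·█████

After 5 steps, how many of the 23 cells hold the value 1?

0

0) ···█████··█··██·█·█████
1) ·······█······██·█····█
2) ···············██······
3) ················█······
4) ·······················
5) ·······················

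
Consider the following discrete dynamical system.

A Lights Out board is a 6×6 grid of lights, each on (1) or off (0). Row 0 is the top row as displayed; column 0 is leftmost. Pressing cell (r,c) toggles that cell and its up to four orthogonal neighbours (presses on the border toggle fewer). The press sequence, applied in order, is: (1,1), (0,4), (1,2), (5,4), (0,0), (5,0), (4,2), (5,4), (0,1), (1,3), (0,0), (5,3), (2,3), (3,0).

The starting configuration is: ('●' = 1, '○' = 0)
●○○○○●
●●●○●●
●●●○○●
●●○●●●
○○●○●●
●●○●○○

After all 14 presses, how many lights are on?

14

[0] ●○○○○●
●●●○●●
●●●○○●
●●○●●●
○○●○●●
●●○●○○
[1] ●●○○○●
○○○○●●
●○●○○●
●●○●●●
○○●○●●
●●○●○○
[2] ●●○●●○
○○○○○●
●○●○○●
●●○●●●
○○●○●●
●●○●○○
[3] ●●●●●○
○●●●○●
●○○○○●
●●○●●●
○○●○●●
●●○●○○
[4] ●●●●●○
○●●●○●
●○○○○●
●●○●●●
○○●○○●
●●○○●●
[5] ○○●●●○
●●●●○●
●○○○○●
●●○●●●
○○●○○●
●●○○●●
[6] ○○●●●○
●●●●○●
●○○○○●
●●○●●●
●○●○○●
○○○○●●
[7] ○○●●●○
●●●●○●
●○○○○●
●●●●●●
●●○●○●
○○●○●●
[8] ○○●●●○
●●●●○●
●○○○○●
●●●●●●
●●○●●●
○○●●○○
[9] ●●○●●○
●○●●○●
●○○○○●
●●●●●●
●●○●●●
○○●●○○
[10] ●●○○●○
●○○○●●
●○○●○●
●●●●●●
●●○●●●
○○●●○○
[11] ○○○○●○
○○○○●●
●○○●○●
●●●●●●
●●○●●●
○○●●○○
[12] ○○○○●○
○○○○●●
●○○●○●
●●●●●●
●●○○●●
○○○○●○
[13] ○○○○●○
○○○●●●
●○●○●●
●●●○●●
●●○○●●
○○○○●○
[14] ○○○○●○
○○○●●●
○○●○●●
○○●○●●
○●○○●●
○○○○●○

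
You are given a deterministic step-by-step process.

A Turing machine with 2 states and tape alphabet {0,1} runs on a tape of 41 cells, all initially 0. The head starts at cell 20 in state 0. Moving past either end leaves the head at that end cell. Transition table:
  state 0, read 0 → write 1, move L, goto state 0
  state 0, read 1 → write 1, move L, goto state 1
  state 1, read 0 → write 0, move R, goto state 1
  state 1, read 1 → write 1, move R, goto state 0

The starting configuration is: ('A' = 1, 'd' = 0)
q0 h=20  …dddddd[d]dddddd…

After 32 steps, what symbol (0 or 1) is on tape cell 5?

1

0) q0 h=20  …dddddd[d]dddddd…
1) q0 h=19  …dddddd[d]Addddd…
2) q0 h=18  …dddddd[d]AAdddd…
3) q0 h=17  …dddddd[d]AAAddd…
4) q0 h=16  …dddddd[d]AAAAdd…
5) q0 h=15  …dddddd[d]AAAAAd…
6) q0 h=14  …dddddd[d]AAAAAA…
7) q0 h=13  …dddddd[d]AAAAAA…
8) q0 h=12  …dddddd[d]AAAAAA…
9) q0 h=11  …dddddd[d]AAAAAA…
10) q0 h=10  …dddddd[d]AAAAAA…
11) q0 h= 9  …dddddd[d]AAAAAA…
12) q0 h= 8  …dddddd[d]AAAAAA…
13) q0 h= 7  …dddddd[d]AAAAAA…
14) q0 h= 6  |dddddd[d]AAAAAA…
15) q0 h= 5  |ddddd[d]AAAAAA…
16) q0 h= 4  |dddd[d]AAAAAA…
17) q0 h= 3  |ddd[d]AAAAAA…
18) q0 h= 2  |dd[d]AAAAAA…
19) q0 h= 1  |d[d]AAAAAA…
20) q0 h= 0  |[d]AAAAAA…
21) q0 h= 0  |[A]AAAAAA…
22) q1 h= 0  |[A]AAAAAA…
23) q0 h= 1  |A[A]AAAAAA…
24) q1 h= 0  |[A]AAAAAA…
25) q0 h= 1  |A[A]AAAAAA…
26) q1 h= 0  |[A]AAAAAA…
27) q0 h= 1  |A[A]AAAAAA…
28) q1 h= 0  |[A]AAAAAA…
29) q0 h= 1  |A[A]AAAAAA…
30) q1 h= 0  |[A]AAAAAA…
31) q0 h= 1  |A[A]AAAAAA…
32) q1 h= 0  |[A]AAAAAA…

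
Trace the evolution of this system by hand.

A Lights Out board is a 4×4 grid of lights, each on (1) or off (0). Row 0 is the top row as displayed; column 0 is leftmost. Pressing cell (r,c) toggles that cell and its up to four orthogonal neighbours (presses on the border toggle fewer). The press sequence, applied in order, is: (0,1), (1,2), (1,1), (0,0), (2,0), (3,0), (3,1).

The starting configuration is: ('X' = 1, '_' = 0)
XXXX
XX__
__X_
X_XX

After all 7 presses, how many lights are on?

6

t=0: XXXX
XX__
__X_
X_XX
t=1: ___X
X___
__X_
X_XX
t=2: __XX
XXXX
____
X_XX
t=3: _XXX
___X
_X__
X_XX
t=4: X_XX
X__X
_X__
X_XX
t=5: X_XX
___X
X___
__XX
t=6: X_XX
___X
____
XXXX
t=7: X_XX
___X
_X__
___X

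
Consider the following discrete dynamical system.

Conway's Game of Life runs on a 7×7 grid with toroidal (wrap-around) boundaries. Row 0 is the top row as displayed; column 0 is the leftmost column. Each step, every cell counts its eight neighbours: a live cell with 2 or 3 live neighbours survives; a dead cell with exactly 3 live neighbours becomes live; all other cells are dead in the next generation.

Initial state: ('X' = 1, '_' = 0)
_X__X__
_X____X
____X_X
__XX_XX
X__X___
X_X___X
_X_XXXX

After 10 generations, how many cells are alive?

12

step 0: _X__X__
_X____X
____X_X
__XX_XX
X__X___
X_X___X
_X_XXXX
step 1: _X_XX_X
_______
__XXX_X
X_XX_XX
X__XXX_
__X____
_X_XX_X
step 2: ___XX__
X______
XXX_X_X
X______
X____X_
XXX___X
_X__X__
step 3: ___XX__
X_X_XXX
______X
_____X_
_______
__X__XX
_X__XX_
step 4: XXX____
X___X_X
X___X__
_______
_____XX
____XXX
__X___X
step 5: __XX_X_
___X_XX
X____XX
_____XX
____X_X
X___X__
__XX__X
step 6: _____X_
X_XX___
X______
____X__
X___X_X
X___X_X
_XX__XX
step 7: X__XXX_
_X____X
_X_X___
X____XX
X__XX_X
___XX__
_X__X__
step 8: XXXXXXX
_X_X_XX
_XX__X_
_XXX_X_
X__X___
X_X____
__X____
step 9: _______
_______
_____X_
X__X__X
X__XX_X
__XX___
____XX_
step 10: _______
_______
______X
X__X___
XX__XXX
__X___X
___XX__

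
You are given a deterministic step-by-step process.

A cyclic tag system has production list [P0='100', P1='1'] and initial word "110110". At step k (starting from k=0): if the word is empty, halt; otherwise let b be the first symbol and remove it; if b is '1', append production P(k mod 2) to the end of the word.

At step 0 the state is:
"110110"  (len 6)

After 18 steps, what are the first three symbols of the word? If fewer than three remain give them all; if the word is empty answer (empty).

100

0) "110110"  (len 6)
1) "10110100"  (len 8)
2) "01101001"  (len 8)
3) "1101001"  (len 7)
4) "1010011"  (len 7)
5) "010011100"  (len 9)
6) "10011100"  (len 8)
7) "0011100100"  (len 10)
8) "011100100"  (len 9)
9) "11100100"  (len 8)
10) "11001001"  (len 8)
11) "1001001100"  (len 10)
12) "0010011001"  (len 10)
13) "010011001"  (len 9)
14) "10011001"  (len 8)
15) "0011001100"  (len 10)
16) "011001100"  (len 9)
17) "11001100"  (len 8)
18) "10011001"  (len 8)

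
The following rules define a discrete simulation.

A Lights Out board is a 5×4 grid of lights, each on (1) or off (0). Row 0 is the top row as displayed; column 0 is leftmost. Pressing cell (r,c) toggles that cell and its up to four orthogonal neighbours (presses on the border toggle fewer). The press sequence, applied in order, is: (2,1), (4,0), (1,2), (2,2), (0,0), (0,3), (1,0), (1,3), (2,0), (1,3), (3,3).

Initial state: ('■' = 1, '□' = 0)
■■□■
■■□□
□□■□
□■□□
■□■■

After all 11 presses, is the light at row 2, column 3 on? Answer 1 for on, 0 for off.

t=0: ■■□■
■■□□
□□■□
□■□□
■□■■
t=1: ■■□■
■□□□
■■□□
□□□□
■□■■
t=2: ■■□■
■□□□
■■□□
■□□□
□■■■
t=3: ■■■■
■■■■
■■■□
■□□□
□■■■
t=4: ■■■■
■■□■
■□□■
■□■□
□■■■
t=5: □□■■
□■□■
■□□■
■□■□
□■■■
t=6: □□□□
□■□□
■□□■
■□■□
□■■■
t=7: ■□□□
■□□□
□□□■
■□■□
□■■■
t=8: ■□□■
■□■■
□□□□
■□■□
□■■■
t=9: ■□□■
□□■■
■■□□
□□■□
□■■■
t=10: ■□□□
□□□□
■■□■
□□■□
□■■■
t=11: ■□□□
□□□□
■■□□
□□□■
□■■□

0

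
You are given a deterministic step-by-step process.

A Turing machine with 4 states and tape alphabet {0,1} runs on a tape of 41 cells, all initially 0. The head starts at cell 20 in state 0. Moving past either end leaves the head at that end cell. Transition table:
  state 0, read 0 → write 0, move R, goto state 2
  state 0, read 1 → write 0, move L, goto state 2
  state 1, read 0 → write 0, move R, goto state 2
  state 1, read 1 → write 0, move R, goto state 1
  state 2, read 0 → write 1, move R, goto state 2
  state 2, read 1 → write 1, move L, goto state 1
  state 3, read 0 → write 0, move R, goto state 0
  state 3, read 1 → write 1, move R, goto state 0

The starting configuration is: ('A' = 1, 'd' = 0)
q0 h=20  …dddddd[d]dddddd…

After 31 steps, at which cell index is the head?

0) q0 h=20  …dddddd[d]dddddd…
1) q2 h=21  …dddddd[d]dddddd…
2) q2 h=22  …dddddA[d]dddddd…
3) q2 h=23  …ddddAA[d]dddddd…
4) q2 h=24  …dddAAA[d]dddddd…
5) q2 h=25  …ddAAAA[d]dddddd…
6) q2 h=26  …dAAAAA[d]dddddd…
7) q2 h=27  …AAAAAA[d]dddddd…
8) q2 h=28  …AAAAAA[d]dddddd…
9) q2 h=29  …AAAAAA[d]dddddd…
10) q2 h=30  …AAAAAA[d]dddddd…
11) q2 h=31  …AAAAAA[d]dddddd…
12) q2 h=32  …AAAAAA[d]dddddd…
13) q2 h=33  …AAAAAA[d]dddddd…
14) q2 h=34  …AAAAAA[d]dddddd|
15) q2 h=35  …AAAAAA[d]ddddd|
16) q2 h=36  …AAAAAA[d]dddd|
17) q2 h=37  …AAAAAA[d]ddd|
18) q2 h=38  …AAAAAA[d]dd|
19) q2 h=39  …AAAAAA[d]d|
20) q2 h=40  …AAAAAA[d]|
21) q2 h=40  …AAAAAA[A]|
22) q1 h=39  …AAAAAA[A]A|
23) q1 h=40  …AAAAAd[A]|
24) q1 h=40  …AAAAAd[d]|
25) q2 h=40  …AAAAAd[d]|
26) q2 h=40  …AAAAAd[A]|
27) q1 h=39  …AAAAAA[d]A|
28) q2 h=40  …AAAAAd[A]|
29) q1 h=39  …AAAAAA[d]A|
30) q2 h=40  …AAAAAd[A]|
31) q1 h=39  …AAAAAA[d]A|

39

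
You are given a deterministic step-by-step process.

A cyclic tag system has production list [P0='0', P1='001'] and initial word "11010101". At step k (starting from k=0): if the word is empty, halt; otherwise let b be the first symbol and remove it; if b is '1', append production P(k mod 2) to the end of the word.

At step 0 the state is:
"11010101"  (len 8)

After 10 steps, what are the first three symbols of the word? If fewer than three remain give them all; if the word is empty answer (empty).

010

0) "11010101"  (len 8)
1) "10101010"  (len 8)
2) "0101010001"  (len 10)
3) "101010001"  (len 9)
4) "01010001001"  (len 11)
5) "1010001001"  (len 10)
6) "010001001001"  (len 12)
7) "10001001001"  (len 11)
8) "0001001001001"  (len 13)
9) "001001001001"  (len 12)
10) "01001001001"  (len 11)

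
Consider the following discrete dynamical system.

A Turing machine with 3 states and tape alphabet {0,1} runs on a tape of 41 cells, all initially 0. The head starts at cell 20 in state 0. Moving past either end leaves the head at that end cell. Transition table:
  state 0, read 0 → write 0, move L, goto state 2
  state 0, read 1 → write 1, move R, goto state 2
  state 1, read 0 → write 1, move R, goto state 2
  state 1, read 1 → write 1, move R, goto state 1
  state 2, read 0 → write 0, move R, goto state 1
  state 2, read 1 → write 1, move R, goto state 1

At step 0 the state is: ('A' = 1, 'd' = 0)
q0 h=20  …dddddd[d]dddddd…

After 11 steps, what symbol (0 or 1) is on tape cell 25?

0

k=0  q0 h=20  …dddddd[d]dddddd…
k=1  q2 h=19  …dddddd[d]dddddd…
k=2  q1 h=20  …dddddd[d]dddddd…
k=3  q2 h=21  …dddddA[d]dddddd…
k=4  q1 h=22  …ddddAd[d]dddddd…
k=5  q2 h=23  …dddAdA[d]dddddd…
k=6  q1 h=24  …ddAdAd[d]dddddd…
k=7  q2 h=25  …dAdAdA[d]dddddd…
k=8  q1 h=26  …AdAdAd[d]dddddd…
k=9  q2 h=27  …dAdAdA[d]dddddd…
k=10  q1 h=28  …AdAdAd[d]dddddd…
k=11  q2 h=29  …dAdAdA[d]dddddd…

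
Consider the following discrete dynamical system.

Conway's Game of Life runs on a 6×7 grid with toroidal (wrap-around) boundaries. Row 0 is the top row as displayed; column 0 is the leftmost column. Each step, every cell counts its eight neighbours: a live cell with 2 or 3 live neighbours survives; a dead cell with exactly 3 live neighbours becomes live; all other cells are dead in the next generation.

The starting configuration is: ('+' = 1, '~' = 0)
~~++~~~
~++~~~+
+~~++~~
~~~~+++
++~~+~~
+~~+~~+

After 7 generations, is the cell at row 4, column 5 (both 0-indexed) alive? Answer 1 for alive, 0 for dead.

1

k=0  ~~++~~~
~++~~~+
+~~++~~
~~~~+++
++~~+~~
+~~+~~+
k=1  ~~~+~~+
++~~+~~
+++++~~
~+~~~~+
~+~++~~
+~~++~+
k=2  ~+++~~+
~~~~+++
~~~++++
~~~~~+~
~+~++~+
+~~~~~+
k=3  ~++++~~
~~~~~~~
~~~+~~~
+~+~~~~
~~~~+~+
~~~~+~+
k=4  ~~++++~
~~~~+~~
~~~~~~~
~~~+~~~
+~~+~~+
+~+~+~~
k=5  ~++~~+~
~~~~++~
~~~~~~~
~~~~~~~
+++++~+
+~+~~~~
k=6  ~++++++
~~~~++~
~~~~~~~
++++~~~
+~++~~+
~~~~++~
k=7  ~~+~~~+
~~+~~~+
~++++~~
+~~+~~+
+~~~~++
~~~~~~~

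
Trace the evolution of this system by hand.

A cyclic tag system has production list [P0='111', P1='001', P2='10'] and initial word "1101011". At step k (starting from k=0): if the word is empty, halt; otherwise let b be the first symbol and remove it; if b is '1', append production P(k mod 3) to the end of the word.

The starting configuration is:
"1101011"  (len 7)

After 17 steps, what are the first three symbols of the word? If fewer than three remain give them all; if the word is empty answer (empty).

011

gen 0: "1101011"  (len 7)
gen 1: "101011111"  (len 9)
gen 2: "01011111001"  (len 11)
gen 3: "1011111001"  (len 10)
gen 4: "011111001111"  (len 12)
gen 5: "11111001111"  (len 11)
gen 6: "111100111110"  (len 12)
gen 7: "11100111110111"  (len 14)
gen 8: "1100111110111001"  (len 16)
gen 9: "10011111011100110"  (len 17)
gen 10: "0011111011100110111"  (len 19)
gen 11: "011111011100110111"  (len 18)
gen 12: "11111011100110111"  (len 17)
gen 13: "1111011100110111111"  (len 19)
gen 14: "111011100110111111001"  (len 21)
gen 15: "1101110011011111100110"  (len 22)
gen 16: "101110011011111100110111"  (len 24)
gen 17: "01110011011111100110111001"  (len 26)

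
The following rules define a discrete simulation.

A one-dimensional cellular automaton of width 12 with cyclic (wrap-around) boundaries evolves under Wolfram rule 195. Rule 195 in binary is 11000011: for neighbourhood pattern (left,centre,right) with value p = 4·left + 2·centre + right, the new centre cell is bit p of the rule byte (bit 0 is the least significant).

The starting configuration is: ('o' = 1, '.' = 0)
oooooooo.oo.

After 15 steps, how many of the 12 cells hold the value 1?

6

step 0: oooooooo.oo.
step 1: .ooooooo..o.
step 2: o.oooooo.o..
step 3: ...ooooo...o
step 4: .oo.oooo.oo.
step 5: o.o..ooo..o.
step 6: ....o.oo.o..
step 7: oooo...o...o
step 8: oooo.oo..oo.
step 9: .ooo..o.o.o.
step 10: o.oo.o......
step 11: ...o...ooooo
step 12: .oo..oo.oooo
step 13: ..o.o.o..ooo
step 14: .o......o.oo
step 15: ...ooooo...o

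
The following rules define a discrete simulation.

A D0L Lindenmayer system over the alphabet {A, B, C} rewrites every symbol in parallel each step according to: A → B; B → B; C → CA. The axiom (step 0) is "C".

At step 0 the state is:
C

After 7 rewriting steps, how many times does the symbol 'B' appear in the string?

step 0: C
step 1: CA
step 2: CAB
step 3: CABB
step 4: CABBB
step 5: CABBBB
step 6: CABBBBB
step 7: CABBBBBB

6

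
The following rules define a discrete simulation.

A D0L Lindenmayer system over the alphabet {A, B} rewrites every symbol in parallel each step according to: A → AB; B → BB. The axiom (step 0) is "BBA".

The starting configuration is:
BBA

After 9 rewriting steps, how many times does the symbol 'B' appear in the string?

step 0: BBA
step 1: BBBBAB
step 2: BBBBBBBBABBB
step 3: BBBBBBBBBBBBBBBBABBBBBBB
step 4: BBBBBBBBBBBBBBBBBBBBBBBBBBBBBBBBABBBBBBBBBBBBBBB
step 5: BBBBBBBBBBBBBBBBBBBBBBBBBBBBBBBBBBBBBBBBBBBBBBBBBBBBBBBBBBBBBBBBABBBBBBBBBBBBBBBBBBBBBBBBBBBBBBB
step 6: BBBBBBBBBBBBBBBBBBBBBBBBBBBBBBBBBBBBBBBBBBBBBBBBBBBBBBBBBB…BBBBBBBBBBBBBBBBBBBBBBBBBBBBBBBBBBBBBBBBBBBBBBBBBBBBBBBBBB  (len 192)
step 7: BBBBBBBBBBBBBBBBBBBBBBBBBBBBBBBBBBBBBBBBBBBBBBBBBBBBBBBBBB…BBBBBBBBBBBBBBBBBBBBBBBBBBBBBBBBBBBBBBBBBBBBBBBBBBBBBBBBBB  (len 384)
step 8: BBBBBBBBBBBBBBBBBBBBBBBBBBBBBBBBBBBBBBBBBBBBBBBBBBBBBBBBBB…BBBBBBBBBBBBBBBBBBBBBBBBBBBBBBBBBBBBBBBBBBBBBBBBBBBBBBBBBB  (len 768)
step 9: BBBBBBBBBBBBBBBBBBBBBBBBBBBBBBBBBBBBBBBBBBBBBBBBBBBBBBBBBB…BBBBBBBBBBBBBBBBBBBBBBBBBBBBBBBBBBBBBBBBBBBBBBBBBBBBBBBBBB  (len 1536)

1535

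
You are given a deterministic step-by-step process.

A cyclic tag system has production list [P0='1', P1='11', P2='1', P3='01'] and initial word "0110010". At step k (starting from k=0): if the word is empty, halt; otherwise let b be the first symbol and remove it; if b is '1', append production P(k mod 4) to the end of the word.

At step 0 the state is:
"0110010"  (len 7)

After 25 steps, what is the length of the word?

step 0: "0110010"  (len 7)
step 1: "110010"  (len 6)
step 2: "1001011"  (len 7)
step 3: "0010111"  (len 7)
step 4: "010111"  (len 6)
step 5: "10111"  (len 5)
step 6: "011111"  (len 6)
step 7: "11111"  (len 5)
step 8: "111101"  (len 6)
step 9: "111011"  (len 6)
step 10: "1101111"  (len 7)
step 11: "1011111"  (len 7)
step 12: "01111101"  (len 8)
step 13: "1111101"  (len 7)
step 14: "11110111"  (len 8)
step 15: "11101111"  (len 8)
step 16: "110111101"  (len 9)
step 17: "101111011"  (len 9)
step 18: "0111101111"  (len 10)
step 19: "111101111"  (len 9)
step 20: "1110111101"  (len 10)
step 21: "1101111011"  (len 10)
step 22: "10111101111"  (len 11)
step 23: "01111011111"  (len 11)
step 24: "1111011111"  (len 10)
step 25: "1110111111"  (len 10)

10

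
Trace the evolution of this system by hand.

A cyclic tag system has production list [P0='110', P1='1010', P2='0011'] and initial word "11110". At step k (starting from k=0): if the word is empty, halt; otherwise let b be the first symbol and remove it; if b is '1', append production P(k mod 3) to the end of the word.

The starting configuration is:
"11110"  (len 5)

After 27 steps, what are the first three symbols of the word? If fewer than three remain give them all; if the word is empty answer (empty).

gen 0: "11110"  (len 5)
gen 1: "1110110"  (len 7)
gen 2: "1101101010"  (len 10)
gen 3: "1011010100011"  (len 13)
gen 4: "011010100011110"  (len 15)
gen 5: "11010100011110"  (len 14)
gen 6: "10101000111100011"  (len 17)
gen 7: "0101000111100011110"  (len 19)
gen 8: "101000111100011110"  (len 18)
gen 9: "010001111000111100011"  (len 21)
gen 10: "10001111000111100011"  (len 20)
gen 11: "00011110001111000111010"  (len 23)
gen 12: "0011110001111000111010"  (len 22)
gen 13: "011110001111000111010"  (len 21)
gen 14: "11110001111000111010"  (len 20)
gen 15: "11100011110001110100011"  (len 23)
gen 16: "1100011110001110100011110"  (len 25)
gen 17: "1000111100011101000111101010"  (len 28)
gen 18: "0001111000111010001111010100011"  (len 31)
gen 19: "001111000111010001111010100011"  (len 30)
gen 20: "01111000111010001111010100011"  (len 29)
gen 21: "1111000111010001111010100011"  (len 28)
gen 22: "111000111010001111010100011110"  (len 30)
gen 23: "110001110100011110101000111101010"  (len 33)
gen 24: "100011101000111101010001111010100011"  (len 36)
gen 25: "00011101000111101010001111010100011110"  (len 38)
gen 26: "0011101000111101010001111010100011110"  (len 37)
gen 27: "011101000111101010001111010100011110"  (len 36)

011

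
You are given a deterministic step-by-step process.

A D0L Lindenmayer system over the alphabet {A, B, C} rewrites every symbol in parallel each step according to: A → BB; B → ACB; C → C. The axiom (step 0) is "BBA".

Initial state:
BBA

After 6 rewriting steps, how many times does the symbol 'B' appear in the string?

128

[0] BBA
[1] ACBACBBB
[2] BBCACBBBCACBACBACB
[3] ACBACBCBBCACBACBACBCBBCACBBBCACBBBCACB
[4] BBCACBBBCACBCACBACBCBBCACBBBCACBBBCACBCACBACBCBBCACBACBACBCBBCACBACBACBCBBCACB
[5] ACBACBCBBCACBACBACBCBBCACBCBBCACBBBCACBCACBACBCBBCACBACBAC…BBCACBBBCACBBBCACBCACBACBCBBCACBBBCACBBBCACBCACBACBCBBCACB  (len 158)
[6] BBCACBBBCACBCACBACBCBBCACBBBCACBBBCACBCACBACBCBBCACBCACBAC…BCACBACBACBCBBCACBACBACBCBBCACBCBBCACBBBCACBCACBACBCBBCACB  (len 318)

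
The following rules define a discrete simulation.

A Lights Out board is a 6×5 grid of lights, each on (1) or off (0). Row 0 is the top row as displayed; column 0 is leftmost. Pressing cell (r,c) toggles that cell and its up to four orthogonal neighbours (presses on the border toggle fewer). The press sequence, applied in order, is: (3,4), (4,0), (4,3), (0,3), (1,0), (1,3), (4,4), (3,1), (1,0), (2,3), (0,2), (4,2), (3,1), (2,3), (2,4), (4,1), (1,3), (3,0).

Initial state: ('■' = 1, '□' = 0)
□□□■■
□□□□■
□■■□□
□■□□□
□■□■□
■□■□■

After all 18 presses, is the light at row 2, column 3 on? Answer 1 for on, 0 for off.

k=0  □□□■■
□□□□■
□■■□□
□■□□□
□■□■□
■□■□■
k=1  □□□■■
□□□□■
□■■□■
□■□■■
□■□■■
■□■□■
k=2  □□□■■
□□□□■
□■■□■
■■□■■
■□□■■
□□■□■
k=3  □□□■■
□□□□■
□■■□■
■■□□■
■□■□□
□□■■■
k=4  □□■□□
□□□■■
□■■□■
■■□□■
■□■□□
□□■■■
k=5  ■□■□□
■■□■■
■■■□■
■■□□■
■□■□□
□□■■■
k=6  ■□■■□
■■■□□
■■■■■
■■□□■
■□■□□
□□■■■
k=7  ■□■■□
■■■□□
■■■■■
■■□□□
■□■■■
□□■■□
k=8  ■□■■□
■■■□□
■□■■■
□□■□□
■■■■■
□□■■□
k=9  □□■■□
□□■□□
□□■■■
□□■□□
■■■■■
□□■■□
k=10  □□■■□
□□■■□
□□□□□
□□■■□
■■■■■
□□■■□
k=11  □■□□□
□□□■□
□□□□□
□□■■□
■■■■■
□□■■□
k=12  □■□□□
□□□■□
□□□□□
□□□■□
■□□□■
□□□■□
k=13  □■□□□
□□□■□
□■□□□
■■■■□
■■□□■
□□□■□
k=14  □■□□□
□□□□□
□■■■■
■■■□□
■■□□■
□□□■□
k=15  □■□□□
□□□□■
□■■□□
■■■□■
■■□□■
□□□■□
k=16  □■□□□
□□□□■
□■■□□
■□■□■
□□■□■
□■□■□
k=17  □■□■□
□□■■□
□■■■□
■□■□■
□□■□■
□■□■□
k=18  □■□■□
□□■■□
■■■■□
□■■□■
■□■□■
□■□■□

1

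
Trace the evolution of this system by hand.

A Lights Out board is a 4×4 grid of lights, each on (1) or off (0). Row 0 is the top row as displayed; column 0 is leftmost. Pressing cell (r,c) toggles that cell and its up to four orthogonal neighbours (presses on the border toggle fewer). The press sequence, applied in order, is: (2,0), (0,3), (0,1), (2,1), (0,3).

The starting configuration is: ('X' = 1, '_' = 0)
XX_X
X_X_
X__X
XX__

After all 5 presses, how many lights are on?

k=0  XX_X
X_X_
X__X
XX__
k=1  XX_X
__X_
_X_X
_X__
k=2  XXX_
__XX
_X_X
_X__
k=3  ____
_XXX
_X_X
_X__
k=4  ____
__XX
X_XX
____
k=5  __XX
__X_
X_XX
____

6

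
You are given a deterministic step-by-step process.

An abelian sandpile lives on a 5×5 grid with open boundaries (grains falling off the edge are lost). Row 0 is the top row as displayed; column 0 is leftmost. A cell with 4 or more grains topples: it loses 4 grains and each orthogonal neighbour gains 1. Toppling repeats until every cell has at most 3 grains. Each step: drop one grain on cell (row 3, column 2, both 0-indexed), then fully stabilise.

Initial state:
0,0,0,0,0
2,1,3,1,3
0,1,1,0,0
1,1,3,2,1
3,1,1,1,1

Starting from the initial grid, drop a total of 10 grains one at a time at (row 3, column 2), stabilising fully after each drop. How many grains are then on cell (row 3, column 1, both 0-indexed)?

1

k=0  0,0,0,0,0
2,1,3,1,3
0,1,1,0,0
1,1,3,2,1
3,1,1,1,1
k=1  0,0,0,0,0
2,1,3,1,3
0,1,2,0,0
1,2,0,3,1
3,1,2,1,1
k=2  0,0,0,0,0
2,1,3,1,3
0,1,2,0,0
1,2,1,3,1
3,1,2,1,1
k=3  0,0,0,0,0
2,1,3,1,3
0,1,2,0,0
1,2,2,3,1
3,1,2,1,1
k=4  0,0,0,0,0
2,1,3,1,3
0,1,2,0,0
1,2,3,3,1
3,1,2,1,1
k=5  0,0,0,0,0
2,1,3,1,3
0,1,3,1,0
1,3,1,0,2
3,1,3,2,1
k=6  0,0,0,0,0
2,1,3,1,3
0,1,3,1,0
1,3,2,0,2
3,1,3,2,1
k=7  0,0,0,0,0
2,1,3,1,3
0,1,3,1,0
1,3,3,0,2
3,1,3,2,1
k=8  0,0,1,0,0
2,2,0,2,3
0,3,1,2,0
2,0,3,1,2
3,3,0,3,1
k=9  0,0,1,0,0
2,2,0,2,3
0,3,2,2,0
2,1,0,2,2
3,3,1,3,1
k=10  0,0,1,0,0
2,2,0,2,3
0,3,2,2,0
2,1,1,2,2
3,3,1,3,1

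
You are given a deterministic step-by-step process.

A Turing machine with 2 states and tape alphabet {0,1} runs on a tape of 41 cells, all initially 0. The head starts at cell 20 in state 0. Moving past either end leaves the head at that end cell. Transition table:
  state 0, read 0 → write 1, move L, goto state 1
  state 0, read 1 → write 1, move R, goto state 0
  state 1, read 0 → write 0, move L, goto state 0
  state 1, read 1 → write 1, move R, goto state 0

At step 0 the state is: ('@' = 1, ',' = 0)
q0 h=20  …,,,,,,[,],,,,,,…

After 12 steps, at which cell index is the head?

8

t=0: q0 h=20  …,,,,,,[,],,,,,,…
t=1: q1 h=19  …,,,,,,[,]@,,,,,…
t=2: q0 h=18  …,,,,,,[,],@,,,,…
t=3: q1 h=17  …,,,,,,[,]@,@,,,…
t=4: q0 h=16  …,,,,,,[,],@,@,,…
t=5: q1 h=15  …,,,,,,[,]@,@,@,…
t=6: q0 h=14  …,,,,,,[,],@,@,@…
t=7: q1 h=13  …,,,,,,[,]@,@,@,…
t=8: q0 h=12  …,,,,,,[,],@,@,@…
t=9: q1 h=11  …,,,,,,[,]@,@,@,…
t=10: q0 h=10  …,,,,,,[,],@,@,@…
t=11: q1 h= 9  …,,,,,,[,]@,@,@,…
t=12: q0 h= 8  …,,,,,,[,],@,@,@…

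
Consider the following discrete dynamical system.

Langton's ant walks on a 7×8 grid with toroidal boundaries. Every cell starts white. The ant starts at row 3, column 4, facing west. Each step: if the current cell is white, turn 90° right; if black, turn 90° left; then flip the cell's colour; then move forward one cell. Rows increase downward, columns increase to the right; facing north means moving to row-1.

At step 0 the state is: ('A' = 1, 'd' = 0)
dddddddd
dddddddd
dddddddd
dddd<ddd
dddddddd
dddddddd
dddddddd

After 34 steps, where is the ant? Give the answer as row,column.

step 0: dddddddd
dddddddd
dddddddd
dddd<ddd
dddddddd
dddddddd
dddddddd
step 1: dddddddd
dddddddd
dddd^ddd
ddddAddd
dddddddd
dddddddd
dddddddd
step 2: dddddddd
dddddddd
ddddA>dd
ddddAddd
dddddddd
dddddddd
dddddddd
step 3: dddddddd
dddddddd
ddddAAdd
ddddAvdd
dddddddd
dddddddd
dddddddd
step 4: dddddddd
dddddddd
ddddAAdd
dddd<Add
dddddddd
dddddddd
dddddddd
step 5: dddddddd
dddddddd
ddddAAdd
dddddAdd
ddddvddd
dddddddd
dddddddd
step 6: dddddddd
dddddddd
ddddAAdd
dddddAdd
ddd<Addd
dddddddd
dddddddd
step 7: dddddddd
dddddddd
ddddAAdd
ddd^dAdd
dddAAddd
dddddddd
dddddddd
step 8: dddddddd
dddddddd
ddddAAdd
dddA>Add
dddAAddd
dddddddd
dddddddd
step 9: dddddddd
dddddddd
ddddAAdd
dddAAAdd
dddAvddd
dddddddd
dddddddd
step 10: dddddddd
dddddddd
ddddAAdd
dddAAAdd
dddAd>dd
dddddddd
dddddddd
step 11: dddddddd
dddddddd
ddddAAdd
dddAAAdd
dddAdAdd
dddddvdd
dddddddd
step 12: dddddddd
dddddddd
ddddAAdd
dddAAAdd
dddAdAdd
dddd<Add
dddddddd
step 13: dddddddd
dddddddd
ddddAAdd
dddAAAdd
dddA^Add
ddddAAdd
dddddddd
step 14: dddddddd
dddddddd
ddddAAdd
dddAAAdd
dddAA>dd
ddddAAdd
dddddddd
step 15: dddddddd
dddddddd
ddddAAdd
dddAA^dd
dddAAddd
ddddAAdd
dddddddd
step 16: dddddddd
dddddddd
ddddAAdd
dddA<ddd
dddAAddd
ddddAAdd
dddddddd
step 17: dddddddd
dddddddd
ddddAAdd
dddAdddd
dddAvddd
ddddAAdd
dddddddd
step 18: dddddddd
dddddddd
ddddAAdd
dddAdddd
dddAd>dd
ddddAAdd
dddddddd
step 19: dddddddd
dddddddd
ddddAAdd
dddAdddd
dddAdAdd
ddddAvdd
dddddddd
step 20: dddddddd
dddddddd
ddddAAdd
dddAdddd
dddAdAdd
ddddAd>d
dddddddd
step 21: dddddddd
dddddddd
ddddAAdd
dddAdddd
dddAdAdd
ddddAdAd
ddddddvd
step 22: dddddddd
dddddddd
ddddAAdd
dddAdddd
dddAdAdd
ddddAdAd
ddddd<Ad
step 23: dddddddd
dddddddd
ddddAAdd
dddAdddd
dddAdAdd
ddddA^Ad
dddddAAd
step 24: dddddddd
dddddddd
ddddAAdd
dddAdddd
dddAdAdd
ddddAA>d
dddddAAd
step 25: dddddddd
dddddddd
ddddAAdd
dddAdddd
dddAdA^d
ddddAAdd
dddddAAd
step 26: dddddddd
dddddddd
ddddAAdd
dddAdddd
dddAdAA>
ddddAAdd
dddddAAd
step 27: dddddddd
dddddddd
ddddAAdd
dddAdddd
dddAdAAA
ddddAAdv
dddddAAd
step 28: dddddddd
dddddddd
ddddAAdd
dddAdddd
dddAdAAA
ddddAA<A
dddddAAd
step 29: dddddddd
dddddddd
ddddAAdd
dddAdddd
dddAdA^A
ddddAAAA
dddddAAd
step 30: dddddddd
dddddddd
ddddAAdd
dddAdddd
dddAd<dA
ddddAAAA
dddddAAd
step 31: dddddddd
dddddddd
ddddAAdd
dddAdddd
dddAdddA
ddddAvAA
dddddAAd
step 32: dddddddd
dddddddd
ddddAAdd
dddAdddd
dddAdddA
ddddAd>A
dddddAAd
step 33: dddddddd
dddddddd
ddddAAdd
dddAdddd
dddAdd^A
ddddAddA
dddddAAd
step 34: dddddddd
dddddddd
ddddAAdd
dddAdddd
dddAddA>
ddddAddA
dddddAAd

4,7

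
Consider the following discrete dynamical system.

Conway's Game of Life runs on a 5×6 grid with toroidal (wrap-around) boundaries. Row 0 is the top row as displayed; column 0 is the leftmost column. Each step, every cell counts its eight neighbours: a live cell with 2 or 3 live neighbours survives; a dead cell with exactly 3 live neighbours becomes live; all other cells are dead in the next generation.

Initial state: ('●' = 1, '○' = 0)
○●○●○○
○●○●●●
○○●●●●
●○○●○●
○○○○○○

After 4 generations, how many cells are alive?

3

0) ○●○●○○
○●○●●●
○○●●●●
●○○●○●
○○○○○○
1) ●○○●○○
○●○○○●
○●○○○○
●○●●○●
●○●○●○
2) ●○●●●○
○●●○○○
○●○○●●
●○●●●●
●○●○●○
3) ●○○○●○
○○○○○○
○○○○○○
○○●○○○
●○○○○○
4) ○○○○○●
○○○○○○
○○○○○○
○○○○○○
○●○○○●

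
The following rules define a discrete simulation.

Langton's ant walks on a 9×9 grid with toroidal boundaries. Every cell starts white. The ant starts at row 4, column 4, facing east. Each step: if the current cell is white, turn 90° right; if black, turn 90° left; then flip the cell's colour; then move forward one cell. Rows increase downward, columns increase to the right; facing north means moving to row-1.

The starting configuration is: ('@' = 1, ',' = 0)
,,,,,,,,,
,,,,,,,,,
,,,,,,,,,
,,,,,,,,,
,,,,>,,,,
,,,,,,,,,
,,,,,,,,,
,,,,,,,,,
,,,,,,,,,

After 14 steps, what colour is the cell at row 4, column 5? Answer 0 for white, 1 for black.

1

step 0: ,,,,,,,,,
,,,,,,,,,
,,,,,,,,,
,,,,,,,,,
,,,,>,,,,
,,,,,,,,,
,,,,,,,,,
,,,,,,,,,
,,,,,,,,,
step 1: ,,,,,,,,,
,,,,,,,,,
,,,,,,,,,
,,,,,,,,,
,,,,@,,,,
,,,,v,,,,
,,,,,,,,,
,,,,,,,,,
,,,,,,,,,
step 2: ,,,,,,,,,
,,,,,,,,,
,,,,,,,,,
,,,,,,,,,
,,,,@,,,,
,,,<@,,,,
,,,,,,,,,
,,,,,,,,,
,,,,,,,,,
step 3: ,,,,,,,,,
,,,,,,,,,
,,,,,,,,,
,,,,,,,,,
,,,^@,,,,
,,,@@,,,,
,,,,,,,,,
,,,,,,,,,
,,,,,,,,,
step 4: ,,,,,,,,,
,,,,,,,,,
,,,,,,,,,
,,,,,,,,,
,,,@>,,,,
,,,@@,,,,
,,,,,,,,,
,,,,,,,,,
,,,,,,,,,
step 5: ,,,,,,,,,
,,,,,,,,,
,,,,,,,,,
,,,,^,,,,
,,,@,,,,,
,,,@@,,,,
,,,,,,,,,
,,,,,,,,,
,,,,,,,,,
step 6: ,,,,,,,,,
,,,,,,,,,
,,,,,,,,,
,,,,@>,,,
,,,@,,,,,
,,,@@,,,,
,,,,,,,,,
,,,,,,,,,
,,,,,,,,,
step 7: ,,,,,,,,,
,,,,,,,,,
,,,,,,,,,
,,,,@@,,,
,,,@,v,,,
,,,@@,,,,
,,,,,,,,,
,,,,,,,,,
,,,,,,,,,
step 8: ,,,,,,,,,
,,,,,,,,,
,,,,,,,,,
,,,,@@,,,
,,,@<@,,,
,,,@@,,,,
,,,,,,,,,
,,,,,,,,,
,,,,,,,,,
step 9: ,,,,,,,,,
,,,,,,,,,
,,,,,,,,,
,,,,^@,,,
,,,@@@,,,
,,,@@,,,,
,,,,,,,,,
,,,,,,,,,
,,,,,,,,,
step 10: ,,,,,,,,,
,,,,,,,,,
,,,,,,,,,
,,,<,@,,,
,,,@@@,,,
,,,@@,,,,
,,,,,,,,,
,,,,,,,,,
,,,,,,,,,
step 11: ,,,,,,,,,
,,,,,,,,,
,,,^,,,,,
,,,@,@,,,
,,,@@@,,,
,,,@@,,,,
,,,,,,,,,
,,,,,,,,,
,,,,,,,,,
step 12: ,,,,,,,,,
,,,,,,,,,
,,,@>,,,,
,,,@,@,,,
,,,@@@,,,
,,,@@,,,,
,,,,,,,,,
,,,,,,,,,
,,,,,,,,,
step 13: ,,,,,,,,,
,,,,,,,,,
,,,@@,,,,
,,,@v@,,,
,,,@@@,,,
,,,@@,,,,
,,,,,,,,,
,,,,,,,,,
,,,,,,,,,
step 14: ,,,,,,,,,
,,,,,,,,,
,,,@@,,,,
,,,<@@,,,
,,,@@@,,,
,,,@@,,,,
,,,,,,,,,
,,,,,,,,,
,,,,,,,,,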